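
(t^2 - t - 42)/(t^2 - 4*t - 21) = (t + 6)/(t + 3)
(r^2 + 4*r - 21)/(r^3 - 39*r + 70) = (r - 3)/(r^2 - 7*r + 10)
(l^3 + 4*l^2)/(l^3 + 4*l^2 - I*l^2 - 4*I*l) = l/(l - I)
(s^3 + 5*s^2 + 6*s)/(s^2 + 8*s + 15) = s*(s + 2)/(s + 5)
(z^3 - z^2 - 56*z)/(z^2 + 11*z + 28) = z*(z - 8)/(z + 4)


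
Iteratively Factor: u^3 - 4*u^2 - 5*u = (u)*(u^2 - 4*u - 5) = u*(u - 5)*(u + 1)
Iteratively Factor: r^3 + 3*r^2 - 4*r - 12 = (r + 2)*(r^2 + r - 6) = (r + 2)*(r + 3)*(r - 2)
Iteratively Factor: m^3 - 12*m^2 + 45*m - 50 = (m - 5)*(m^2 - 7*m + 10) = (m - 5)^2*(m - 2)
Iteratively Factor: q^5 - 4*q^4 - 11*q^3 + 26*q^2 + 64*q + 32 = (q - 4)*(q^4 - 11*q^2 - 18*q - 8) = (q - 4)*(q + 1)*(q^3 - q^2 - 10*q - 8) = (q - 4)*(q + 1)*(q + 2)*(q^2 - 3*q - 4) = (q - 4)^2*(q + 1)*(q + 2)*(q + 1)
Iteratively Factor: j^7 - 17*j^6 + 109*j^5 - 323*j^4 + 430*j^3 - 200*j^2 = (j)*(j^6 - 17*j^5 + 109*j^4 - 323*j^3 + 430*j^2 - 200*j) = j*(j - 1)*(j^5 - 16*j^4 + 93*j^3 - 230*j^2 + 200*j) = j*(j - 5)*(j - 1)*(j^4 - 11*j^3 + 38*j^2 - 40*j) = j*(j - 5)^2*(j - 1)*(j^3 - 6*j^2 + 8*j) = j*(j - 5)^2*(j - 4)*(j - 1)*(j^2 - 2*j) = j*(j - 5)^2*(j - 4)*(j - 2)*(j - 1)*(j)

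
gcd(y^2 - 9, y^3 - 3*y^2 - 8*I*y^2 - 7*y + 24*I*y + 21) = y - 3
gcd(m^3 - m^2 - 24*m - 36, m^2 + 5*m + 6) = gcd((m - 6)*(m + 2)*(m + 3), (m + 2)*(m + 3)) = m^2 + 5*m + 6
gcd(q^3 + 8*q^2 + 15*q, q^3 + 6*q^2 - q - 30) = q^2 + 8*q + 15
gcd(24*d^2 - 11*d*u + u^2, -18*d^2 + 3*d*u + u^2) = -3*d + u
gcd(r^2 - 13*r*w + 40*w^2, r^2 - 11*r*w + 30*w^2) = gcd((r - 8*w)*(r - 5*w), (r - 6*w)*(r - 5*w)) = r - 5*w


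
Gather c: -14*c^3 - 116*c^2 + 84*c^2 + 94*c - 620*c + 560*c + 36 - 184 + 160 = -14*c^3 - 32*c^2 + 34*c + 12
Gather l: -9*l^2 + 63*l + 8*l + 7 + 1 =-9*l^2 + 71*l + 8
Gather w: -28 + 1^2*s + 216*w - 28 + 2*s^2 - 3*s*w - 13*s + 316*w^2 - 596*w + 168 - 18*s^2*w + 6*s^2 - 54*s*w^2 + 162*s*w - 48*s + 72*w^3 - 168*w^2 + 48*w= 8*s^2 - 60*s + 72*w^3 + w^2*(148 - 54*s) + w*(-18*s^2 + 159*s - 332) + 112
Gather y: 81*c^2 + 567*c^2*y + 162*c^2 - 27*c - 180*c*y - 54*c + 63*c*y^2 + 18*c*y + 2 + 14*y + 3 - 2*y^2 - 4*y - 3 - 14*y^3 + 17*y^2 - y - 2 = 243*c^2 - 81*c - 14*y^3 + y^2*(63*c + 15) + y*(567*c^2 - 162*c + 9)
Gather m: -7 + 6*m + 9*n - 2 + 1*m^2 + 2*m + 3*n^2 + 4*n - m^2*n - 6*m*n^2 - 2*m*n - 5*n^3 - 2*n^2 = m^2*(1 - n) + m*(-6*n^2 - 2*n + 8) - 5*n^3 + n^2 + 13*n - 9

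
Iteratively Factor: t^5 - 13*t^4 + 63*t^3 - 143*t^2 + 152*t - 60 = (t - 3)*(t^4 - 10*t^3 + 33*t^2 - 44*t + 20) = (t - 3)*(t - 1)*(t^3 - 9*t^2 + 24*t - 20) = (t - 5)*(t - 3)*(t - 1)*(t^2 - 4*t + 4) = (t - 5)*(t - 3)*(t - 2)*(t - 1)*(t - 2)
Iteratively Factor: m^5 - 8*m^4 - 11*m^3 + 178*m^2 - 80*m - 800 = (m - 4)*(m^4 - 4*m^3 - 27*m^2 + 70*m + 200) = (m - 5)*(m - 4)*(m^3 + m^2 - 22*m - 40) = (m - 5)*(m - 4)*(m + 4)*(m^2 - 3*m - 10) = (m - 5)*(m - 4)*(m + 2)*(m + 4)*(m - 5)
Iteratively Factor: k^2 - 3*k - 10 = (k + 2)*(k - 5)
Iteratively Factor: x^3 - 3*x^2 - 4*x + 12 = (x + 2)*(x^2 - 5*x + 6) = (x - 3)*(x + 2)*(x - 2)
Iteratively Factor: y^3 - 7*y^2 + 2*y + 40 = (y + 2)*(y^2 - 9*y + 20) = (y - 4)*(y + 2)*(y - 5)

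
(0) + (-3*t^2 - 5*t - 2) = -3*t^2 - 5*t - 2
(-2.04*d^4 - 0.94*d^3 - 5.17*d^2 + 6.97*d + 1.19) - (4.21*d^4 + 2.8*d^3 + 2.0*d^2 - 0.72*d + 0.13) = -6.25*d^4 - 3.74*d^3 - 7.17*d^2 + 7.69*d + 1.06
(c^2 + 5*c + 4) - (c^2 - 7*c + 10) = 12*c - 6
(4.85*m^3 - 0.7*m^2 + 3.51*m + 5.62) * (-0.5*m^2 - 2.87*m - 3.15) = -2.425*m^5 - 13.5695*m^4 - 15.0235*m^3 - 10.6787*m^2 - 27.1859*m - 17.703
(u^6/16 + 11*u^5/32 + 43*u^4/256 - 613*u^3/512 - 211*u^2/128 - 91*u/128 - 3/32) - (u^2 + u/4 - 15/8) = u^6/16 + 11*u^5/32 + 43*u^4/256 - 613*u^3/512 - 339*u^2/128 - 123*u/128 + 57/32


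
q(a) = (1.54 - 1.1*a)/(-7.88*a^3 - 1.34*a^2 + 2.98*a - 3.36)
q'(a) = (1.54 - 1.1*a)*(23.64*a^2 + 2.68*a - 2.98)/(-7.88*a^3 - 1.34*a^2 + 2.98*a - 3.36)^2 - 1.1/(-7.88*a^3 - 1.34*a^2 + 2.98*a - 3.36) = (-17.336*a^3 + 34.9316*a^2 + 4.1272*a - 0.8932)/(62.0944*a^6 + 21.1184*a^5 - 45.1692*a^4 + 44.9672*a^3 + 17.8852*a^2 - 20.0256*a + 11.2896)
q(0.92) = -0.07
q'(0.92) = 0.30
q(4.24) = 0.01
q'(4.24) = -0.00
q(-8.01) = 0.00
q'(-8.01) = 0.00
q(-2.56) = 0.04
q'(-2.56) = 0.04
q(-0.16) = -0.45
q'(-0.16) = -0.04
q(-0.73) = -0.74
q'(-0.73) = 2.12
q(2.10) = 0.01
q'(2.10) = 0.00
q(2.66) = 0.01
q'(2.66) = -0.00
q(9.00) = 0.00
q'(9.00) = -0.00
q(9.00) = 0.00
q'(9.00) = -0.00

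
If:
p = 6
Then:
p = 6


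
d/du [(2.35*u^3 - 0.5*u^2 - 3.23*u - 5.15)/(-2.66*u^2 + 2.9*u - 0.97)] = (-6.251*u^4 + 13.63*u^3 - 16.8803*u^2 - 26.428*u + 18.0681)/(7.0756*u^4 - 15.428*u^3 + 13.5704*u^2 - 5.626*u + 0.9409)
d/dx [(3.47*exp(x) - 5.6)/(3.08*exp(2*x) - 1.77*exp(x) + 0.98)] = (-10.6876*exp(2*x) + 34.496*exp(x) - 6.5114)*exp(x)/(9.4864*exp(4*x) - 10.9032*exp(3*x) + 9.1697*exp(2*x) - 3.4692*exp(x) + 0.9604)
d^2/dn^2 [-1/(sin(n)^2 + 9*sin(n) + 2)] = (4*sin(n)^4 + 27*sin(n)^3 + 67*sin(n)^2 - 72*sin(n) - 158)/(sin(n)^2 + 9*sin(n) + 2)^3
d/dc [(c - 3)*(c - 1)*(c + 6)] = 3*c^2 + 4*c - 21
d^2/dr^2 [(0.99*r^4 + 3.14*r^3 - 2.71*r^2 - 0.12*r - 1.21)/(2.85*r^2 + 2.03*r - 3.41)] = (16.08255*r^6 + 34.36587*r^5 - 33.249744*r^4 + 6.67020999999986*r^3 - 209.266464*r^2 + 170.073354*r - 98.177002)/(23.149125*r^6 + 49.466025*r^5 - 47.85948*r^4 - 110.005903*r^3 + 57.263448*r^2 + 70.815129*r - 39.651821)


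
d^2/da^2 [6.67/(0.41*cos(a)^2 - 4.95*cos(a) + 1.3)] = (-4.484908*(1 - cos(a)^2)^2 + 40.610295*cos(a)^3 - 151.453689*cos(a)^2 - 124.14204*cos(a) + 324.238038)/(0.41*cos(a)^2 - 4.95*cos(a) + 1.3)^3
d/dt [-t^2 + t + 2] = 1 - 2*t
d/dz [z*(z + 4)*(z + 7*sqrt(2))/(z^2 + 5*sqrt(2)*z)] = (z^2 + 10*sqrt(2)*z - 8*sqrt(2) + 70)/(z^2 + 10*sqrt(2)*z + 50)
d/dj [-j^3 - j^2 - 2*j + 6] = -3*j^2 - 2*j - 2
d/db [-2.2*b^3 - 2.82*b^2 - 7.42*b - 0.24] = -6.6*b^2 - 5.64*b - 7.42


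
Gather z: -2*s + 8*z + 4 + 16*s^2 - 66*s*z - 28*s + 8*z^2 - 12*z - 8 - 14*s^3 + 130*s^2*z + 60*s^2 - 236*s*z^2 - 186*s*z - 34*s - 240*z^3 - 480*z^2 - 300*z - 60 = -14*s^3 + 76*s^2 - 64*s - 240*z^3 + z^2*(-236*s - 472) + z*(130*s^2 - 252*s - 304) - 64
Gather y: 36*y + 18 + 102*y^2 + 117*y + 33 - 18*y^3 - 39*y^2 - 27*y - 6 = -18*y^3 + 63*y^2 + 126*y + 45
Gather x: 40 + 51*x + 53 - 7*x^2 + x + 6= -7*x^2 + 52*x + 99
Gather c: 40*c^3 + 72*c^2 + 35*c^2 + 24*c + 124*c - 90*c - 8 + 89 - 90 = 40*c^3 + 107*c^2 + 58*c - 9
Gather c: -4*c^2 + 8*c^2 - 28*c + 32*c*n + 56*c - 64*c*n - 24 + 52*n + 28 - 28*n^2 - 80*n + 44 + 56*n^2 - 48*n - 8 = 4*c^2 + c*(28 - 32*n) + 28*n^2 - 76*n + 40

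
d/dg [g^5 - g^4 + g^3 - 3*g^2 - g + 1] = 5*g^4 - 4*g^3 + 3*g^2 - 6*g - 1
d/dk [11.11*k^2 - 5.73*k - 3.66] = 22.22*k - 5.73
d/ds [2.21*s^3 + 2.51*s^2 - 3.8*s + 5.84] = 6.63*s^2 + 5.02*s - 3.8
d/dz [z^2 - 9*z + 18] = 2*z - 9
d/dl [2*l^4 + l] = 8*l^3 + 1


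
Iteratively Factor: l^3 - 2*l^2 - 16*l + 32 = (l - 4)*(l^2 + 2*l - 8) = (l - 4)*(l + 4)*(l - 2)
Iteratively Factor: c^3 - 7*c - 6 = (c + 1)*(c^2 - c - 6) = (c + 1)*(c + 2)*(c - 3)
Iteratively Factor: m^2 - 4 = (m - 2)*(m + 2)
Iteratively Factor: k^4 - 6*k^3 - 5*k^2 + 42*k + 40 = (k + 1)*(k^3 - 7*k^2 + 2*k + 40) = (k - 5)*(k + 1)*(k^2 - 2*k - 8) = (k - 5)*(k + 1)*(k + 2)*(k - 4)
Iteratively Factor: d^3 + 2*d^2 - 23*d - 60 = (d + 4)*(d^2 - 2*d - 15) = (d - 5)*(d + 4)*(d + 3)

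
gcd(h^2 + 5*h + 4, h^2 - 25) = 1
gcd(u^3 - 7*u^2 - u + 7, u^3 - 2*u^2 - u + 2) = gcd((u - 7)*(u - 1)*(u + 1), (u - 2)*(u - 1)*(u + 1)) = u^2 - 1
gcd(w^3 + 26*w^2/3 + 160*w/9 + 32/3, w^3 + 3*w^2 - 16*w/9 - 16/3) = w + 4/3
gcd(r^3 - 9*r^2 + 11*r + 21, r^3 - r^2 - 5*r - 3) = r^2 - 2*r - 3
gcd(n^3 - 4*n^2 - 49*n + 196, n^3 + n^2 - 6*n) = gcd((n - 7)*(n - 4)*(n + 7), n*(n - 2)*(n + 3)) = 1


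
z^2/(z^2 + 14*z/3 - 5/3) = 3*z^2/(3*z^2 + 14*z - 5)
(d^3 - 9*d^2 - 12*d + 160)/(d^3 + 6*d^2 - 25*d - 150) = (d^2 - 4*d - 32)/(d^2 + 11*d + 30)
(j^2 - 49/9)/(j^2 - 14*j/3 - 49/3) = (j - 7/3)/(j - 7)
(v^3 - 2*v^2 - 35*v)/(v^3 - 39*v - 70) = v/(v + 2)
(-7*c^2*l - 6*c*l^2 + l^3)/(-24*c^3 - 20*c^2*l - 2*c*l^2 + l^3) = l*(7*c^2 + 6*c*l - l^2)/(24*c^3 + 20*c^2*l + 2*c*l^2 - l^3)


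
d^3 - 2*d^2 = d^2*(d - 2)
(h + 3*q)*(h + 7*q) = h^2 + 10*h*q + 21*q^2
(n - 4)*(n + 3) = n^2 - n - 12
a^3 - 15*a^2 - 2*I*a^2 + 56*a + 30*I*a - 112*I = (a - 8)*(a - 7)*(a - 2*I)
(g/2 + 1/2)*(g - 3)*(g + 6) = g^3/2 + 2*g^2 - 15*g/2 - 9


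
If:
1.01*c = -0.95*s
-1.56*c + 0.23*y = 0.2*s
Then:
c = 0.170703125*y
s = -0.181484375*y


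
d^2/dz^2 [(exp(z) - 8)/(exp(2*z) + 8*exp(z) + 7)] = (exp(4*z) - 40*exp(3*z) - 234*exp(2*z) - 344*exp(z) + 497)*exp(z)/(exp(6*z) + 24*exp(5*z) + 213*exp(4*z) + 848*exp(3*z) + 1491*exp(2*z) + 1176*exp(z) + 343)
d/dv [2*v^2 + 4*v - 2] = 4*v + 4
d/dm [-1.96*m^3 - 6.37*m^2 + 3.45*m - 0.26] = -5.88*m^2 - 12.74*m + 3.45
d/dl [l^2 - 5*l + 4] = 2*l - 5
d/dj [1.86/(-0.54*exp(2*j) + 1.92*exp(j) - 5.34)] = (2.0088*exp(j) - 3.5712)*exp(j)/(0.54*exp(2*j) - 1.92*exp(j) + 5.34)^2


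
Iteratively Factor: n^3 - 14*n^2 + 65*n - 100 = (n - 5)*(n^2 - 9*n + 20) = (n - 5)^2*(n - 4)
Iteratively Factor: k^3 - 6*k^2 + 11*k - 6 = (k - 1)*(k^2 - 5*k + 6) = (k - 3)*(k - 1)*(k - 2)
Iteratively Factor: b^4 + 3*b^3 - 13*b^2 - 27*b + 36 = (b + 4)*(b^3 - b^2 - 9*b + 9) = (b + 3)*(b + 4)*(b^2 - 4*b + 3) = (b - 3)*(b + 3)*(b + 4)*(b - 1)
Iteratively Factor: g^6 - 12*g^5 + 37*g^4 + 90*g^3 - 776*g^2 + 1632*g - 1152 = (g - 4)*(g^5 - 8*g^4 + 5*g^3 + 110*g^2 - 336*g + 288) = (g - 4)*(g + 4)*(g^4 - 12*g^3 + 53*g^2 - 102*g + 72) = (g - 4)*(g - 2)*(g + 4)*(g^3 - 10*g^2 + 33*g - 36) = (g - 4)*(g - 3)*(g - 2)*(g + 4)*(g^2 - 7*g + 12) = (g - 4)*(g - 3)^2*(g - 2)*(g + 4)*(g - 4)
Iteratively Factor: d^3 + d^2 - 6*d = (d - 2)*(d^2 + 3*d) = d*(d - 2)*(d + 3)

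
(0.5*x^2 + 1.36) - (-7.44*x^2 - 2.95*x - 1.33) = 7.94*x^2 + 2.95*x + 2.69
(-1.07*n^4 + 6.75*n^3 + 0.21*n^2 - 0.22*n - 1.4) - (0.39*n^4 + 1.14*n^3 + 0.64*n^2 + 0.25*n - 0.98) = -1.46*n^4 + 5.61*n^3 - 0.43*n^2 - 0.47*n - 0.42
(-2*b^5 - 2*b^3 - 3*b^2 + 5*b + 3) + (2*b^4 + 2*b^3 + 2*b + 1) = -2*b^5 + 2*b^4 - 3*b^2 + 7*b + 4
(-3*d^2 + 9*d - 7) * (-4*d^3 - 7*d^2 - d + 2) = 12*d^5 - 15*d^4 - 32*d^3 + 34*d^2 + 25*d - 14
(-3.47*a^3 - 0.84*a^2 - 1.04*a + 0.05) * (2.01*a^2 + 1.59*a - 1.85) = -6.9747*a^5 - 7.2057*a^4 + 2.9935*a^3 + 0.000899999999999901*a^2 + 2.0035*a - 0.0925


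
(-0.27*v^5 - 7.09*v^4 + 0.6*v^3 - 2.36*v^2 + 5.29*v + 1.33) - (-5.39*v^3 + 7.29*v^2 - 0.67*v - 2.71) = -0.27*v^5 - 7.09*v^4 + 5.99*v^3 - 9.65*v^2 + 5.96*v + 4.04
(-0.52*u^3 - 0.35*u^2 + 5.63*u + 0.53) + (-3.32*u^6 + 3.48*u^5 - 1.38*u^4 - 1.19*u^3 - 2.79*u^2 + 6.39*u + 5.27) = -3.32*u^6 + 3.48*u^5 - 1.38*u^4 - 1.71*u^3 - 3.14*u^2 + 12.02*u + 5.8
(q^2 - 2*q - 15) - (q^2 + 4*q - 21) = 6 - 6*q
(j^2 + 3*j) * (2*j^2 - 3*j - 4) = 2*j^4 + 3*j^3 - 13*j^2 - 12*j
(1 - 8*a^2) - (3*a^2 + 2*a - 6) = -11*a^2 - 2*a + 7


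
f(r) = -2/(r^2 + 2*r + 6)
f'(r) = -2*(-2*r - 2)/(r^2 + 2*r + 6)^2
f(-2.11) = -0.32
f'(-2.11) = -0.11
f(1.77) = -0.16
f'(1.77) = 0.07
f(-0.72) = -0.39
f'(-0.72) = 0.04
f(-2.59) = -0.27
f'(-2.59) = -0.11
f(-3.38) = -0.19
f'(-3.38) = -0.08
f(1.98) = -0.14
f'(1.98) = 0.06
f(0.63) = -0.26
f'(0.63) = 0.11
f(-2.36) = -0.29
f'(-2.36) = -0.12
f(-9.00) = -0.03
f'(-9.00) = -0.00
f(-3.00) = -0.22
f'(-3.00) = -0.10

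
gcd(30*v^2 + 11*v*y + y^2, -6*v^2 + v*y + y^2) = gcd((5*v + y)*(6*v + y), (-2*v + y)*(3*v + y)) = 1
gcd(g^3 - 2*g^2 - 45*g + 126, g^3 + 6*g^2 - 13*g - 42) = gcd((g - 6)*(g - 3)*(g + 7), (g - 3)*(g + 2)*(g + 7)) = g^2 + 4*g - 21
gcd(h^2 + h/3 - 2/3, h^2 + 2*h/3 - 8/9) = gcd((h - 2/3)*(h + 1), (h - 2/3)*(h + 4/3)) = h - 2/3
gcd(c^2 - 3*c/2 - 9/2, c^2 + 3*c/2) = c + 3/2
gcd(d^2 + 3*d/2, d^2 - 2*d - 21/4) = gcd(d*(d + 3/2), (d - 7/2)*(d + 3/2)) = d + 3/2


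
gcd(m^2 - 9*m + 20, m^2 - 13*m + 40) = m - 5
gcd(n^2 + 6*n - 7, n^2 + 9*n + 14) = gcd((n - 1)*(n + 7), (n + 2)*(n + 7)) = n + 7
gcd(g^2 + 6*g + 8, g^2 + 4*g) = g + 4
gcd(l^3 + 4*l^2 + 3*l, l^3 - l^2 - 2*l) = l^2 + l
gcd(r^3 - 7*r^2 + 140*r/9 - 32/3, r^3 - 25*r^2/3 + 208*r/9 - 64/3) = r^2 - 17*r/3 + 8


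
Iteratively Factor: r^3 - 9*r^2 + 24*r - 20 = (r - 2)*(r^2 - 7*r + 10) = (r - 5)*(r - 2)*(r - 2)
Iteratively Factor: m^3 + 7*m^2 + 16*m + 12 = (m + 3)*(m^2 + 4*m + 4) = (m + 2)*(m + 3)*(m + 2)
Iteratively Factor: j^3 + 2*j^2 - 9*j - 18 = (j + 2)*(j^2 - 9) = (j - 3)*(j + 2)*(j + 3)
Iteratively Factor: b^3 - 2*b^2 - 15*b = (b + 3)*(b^2 - 5*b) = (b - 5)*(b + 3)*(b)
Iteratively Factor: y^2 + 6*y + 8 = (y + 2)*(y + 4)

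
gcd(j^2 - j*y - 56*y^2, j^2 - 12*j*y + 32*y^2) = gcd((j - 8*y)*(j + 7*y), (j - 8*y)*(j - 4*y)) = -j + 8*y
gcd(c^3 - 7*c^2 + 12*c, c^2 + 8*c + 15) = 1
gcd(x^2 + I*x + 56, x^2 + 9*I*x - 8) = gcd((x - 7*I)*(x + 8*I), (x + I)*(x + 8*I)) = x + 8*I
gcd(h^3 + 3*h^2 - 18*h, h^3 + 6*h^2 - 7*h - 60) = h - 3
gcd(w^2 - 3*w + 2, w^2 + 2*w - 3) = w - 1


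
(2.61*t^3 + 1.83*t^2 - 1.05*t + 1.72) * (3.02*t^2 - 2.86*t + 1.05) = 7.8822*t^5 - 1.938*t^4 - 5.6643*t^3 + 10.1189*t^2 - 6.0217*t + 1.806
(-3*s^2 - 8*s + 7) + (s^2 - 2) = -2*s^2 - 8*s + 5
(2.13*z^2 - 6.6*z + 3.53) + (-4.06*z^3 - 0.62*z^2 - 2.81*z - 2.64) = -4.06*z^3 + 1.51*z^2 - 9.41*z + 0.89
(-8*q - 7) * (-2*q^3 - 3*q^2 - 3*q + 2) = 16*q^4 + 38*q^3 + 45*q^2 + 5*q - 14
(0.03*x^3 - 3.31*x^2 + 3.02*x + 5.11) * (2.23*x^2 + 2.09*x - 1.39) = 0.0669*x^5 - 7.3186*x^4 - 0.224999999999999*x^3 + 22.308*x^2 + 6.4821*x - 7.1029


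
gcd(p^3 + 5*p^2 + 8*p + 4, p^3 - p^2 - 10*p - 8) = p^2 + 3*p + 2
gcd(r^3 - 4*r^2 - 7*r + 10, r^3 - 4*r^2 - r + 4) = r - 1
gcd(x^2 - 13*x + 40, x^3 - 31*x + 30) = x - 5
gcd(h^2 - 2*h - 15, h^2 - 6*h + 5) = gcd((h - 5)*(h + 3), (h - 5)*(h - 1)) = h - 5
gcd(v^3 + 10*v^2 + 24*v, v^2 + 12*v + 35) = 1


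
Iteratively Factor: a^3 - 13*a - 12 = (a + 1)*(a^2 - a - 12) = (a - 4)*(a + 1)*(a + 3)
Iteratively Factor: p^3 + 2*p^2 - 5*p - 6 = (p - 2)*(p^2 + 4*p + 3) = (p - 2)*(p + 3)*(p + 1)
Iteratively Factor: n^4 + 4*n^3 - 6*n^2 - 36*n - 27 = (n - 3)*(n^3 + 7*n^2 + 15*n + 9) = (n - 3)*(n + 1)*(n^2 + 6*n + 9) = (n - 3)*(n + 1)*(n + 3)*(n + 3)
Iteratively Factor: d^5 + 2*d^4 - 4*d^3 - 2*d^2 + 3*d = (d - 1)*(d^4 + 3*d^3 - d^2 - 3*d) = d*(d - 1)*(d^3 + 3*d^2 - d - 3) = d*(d - 1)^2*(d^2 + 4*d + 3) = d*(d - 1)^2*(d + 1)*(d + 3)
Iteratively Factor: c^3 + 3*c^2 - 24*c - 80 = (c - 5)*(c^2 + 8*c + 16) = (c - 5)*(c + 4)*(c + 4)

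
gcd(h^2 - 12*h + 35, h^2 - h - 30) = 1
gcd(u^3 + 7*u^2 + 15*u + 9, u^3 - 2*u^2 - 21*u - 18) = u^2 + 4*u + 3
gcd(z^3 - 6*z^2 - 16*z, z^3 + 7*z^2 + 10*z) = z^2 + 2*z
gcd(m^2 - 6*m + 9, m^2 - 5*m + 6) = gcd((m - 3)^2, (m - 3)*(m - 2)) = m - 3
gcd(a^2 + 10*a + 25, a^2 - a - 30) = a + 5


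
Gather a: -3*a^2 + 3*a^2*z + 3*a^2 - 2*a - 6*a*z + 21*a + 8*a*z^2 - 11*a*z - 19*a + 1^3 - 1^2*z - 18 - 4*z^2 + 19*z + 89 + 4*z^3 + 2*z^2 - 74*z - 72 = 3*a^2*z + a*(8*z^2 - 17*z) + 4*z^3 - 2*z^2 - 56*z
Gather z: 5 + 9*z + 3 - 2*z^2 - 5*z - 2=-2*z^2 + 4*z + 6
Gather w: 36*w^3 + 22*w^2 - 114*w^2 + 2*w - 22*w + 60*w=36*w^3 - 92*w^2 + 40*w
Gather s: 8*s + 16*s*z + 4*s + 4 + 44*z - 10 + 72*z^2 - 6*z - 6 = s*(16*z + 12) + 72*z^2 + 38*z - 12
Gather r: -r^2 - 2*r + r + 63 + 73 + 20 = -r^2 - r + 156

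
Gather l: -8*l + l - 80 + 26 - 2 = -7*l - 56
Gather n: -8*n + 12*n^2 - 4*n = 12*n^2 - 12*n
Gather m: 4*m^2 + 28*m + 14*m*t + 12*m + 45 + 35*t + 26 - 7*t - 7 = 4*m^2 + m*(14*t + 40) + 28*t + 64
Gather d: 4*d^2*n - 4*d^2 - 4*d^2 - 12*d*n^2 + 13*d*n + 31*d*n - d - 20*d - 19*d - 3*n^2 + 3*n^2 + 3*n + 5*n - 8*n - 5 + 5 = d^2*(4*n - 8) + d*(-12*n^2 + 44*n - 40)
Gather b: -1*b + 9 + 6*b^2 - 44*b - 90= 6*b^2 - 45*b - 81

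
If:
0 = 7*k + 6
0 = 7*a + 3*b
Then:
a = -3*b/7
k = -6/7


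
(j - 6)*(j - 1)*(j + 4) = j^3 - 3*j^2 - 22*j + 24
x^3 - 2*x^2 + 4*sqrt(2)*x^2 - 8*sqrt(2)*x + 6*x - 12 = (x - 2)*(x + sqrt(2))*(x + 3*sqrt(2))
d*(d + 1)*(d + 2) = d^3 + 3*d^2 + 2*d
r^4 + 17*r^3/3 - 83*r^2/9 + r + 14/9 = (r - 1)*(r - 2/3)*(r + 1/3)*(r + 7)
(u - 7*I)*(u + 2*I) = u^2 - 5*I*u + 14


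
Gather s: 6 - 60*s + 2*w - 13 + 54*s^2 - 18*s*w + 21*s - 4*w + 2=54*s^2 + s*(-18*w - 39) - 2*w - 5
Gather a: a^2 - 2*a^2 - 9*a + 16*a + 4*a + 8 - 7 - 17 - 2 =-a^2 + 11*a - 18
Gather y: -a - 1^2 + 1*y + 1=-a + y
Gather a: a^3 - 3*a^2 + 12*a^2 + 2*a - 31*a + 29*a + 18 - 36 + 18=a^3 + 9*a^2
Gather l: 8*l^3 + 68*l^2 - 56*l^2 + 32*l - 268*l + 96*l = 8*l^3 + 12*l^2 - 140*l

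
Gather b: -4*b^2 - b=-4*b^2 - b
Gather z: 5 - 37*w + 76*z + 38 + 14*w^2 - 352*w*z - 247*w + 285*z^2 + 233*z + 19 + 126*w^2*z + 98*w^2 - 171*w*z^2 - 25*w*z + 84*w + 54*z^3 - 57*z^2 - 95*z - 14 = 112*w^2 - 200*w + 54*z^3 + z^2*(228 - 171*w) + z*(126*w^2 - 377*w + 214) + 48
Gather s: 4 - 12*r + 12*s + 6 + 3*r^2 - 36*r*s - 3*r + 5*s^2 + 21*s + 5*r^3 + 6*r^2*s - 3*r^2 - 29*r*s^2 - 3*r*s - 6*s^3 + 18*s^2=5*r^3 - 15*r - 6*s^3 + s^2*(23 - 29*r) + s*(6*r^2 - 39*r + 33) + 10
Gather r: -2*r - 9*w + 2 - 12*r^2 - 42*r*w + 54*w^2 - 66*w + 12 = -12*r^2 + r*(-42*w - 2) + 54*w^2 - 75*w + 14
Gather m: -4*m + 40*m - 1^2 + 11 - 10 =36*m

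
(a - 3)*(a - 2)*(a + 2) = a^3 - 3*a^2 - 4*a + 12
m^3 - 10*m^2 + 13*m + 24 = (m - 8)*(m - 3)*(m + 1)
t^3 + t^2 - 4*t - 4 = (t - 2)*(t + 1)*(t + 2)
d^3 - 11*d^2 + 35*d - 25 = (d - 5)^2*(d - 1)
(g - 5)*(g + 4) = g^2 - g - 20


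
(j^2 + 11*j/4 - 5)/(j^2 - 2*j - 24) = (j - 5/4)/(j - 6)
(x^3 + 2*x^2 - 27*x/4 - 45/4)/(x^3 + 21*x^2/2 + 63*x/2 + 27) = (x - 5/2)/(x + 6)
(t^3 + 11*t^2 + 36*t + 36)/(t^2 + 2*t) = t + 9 + 18/t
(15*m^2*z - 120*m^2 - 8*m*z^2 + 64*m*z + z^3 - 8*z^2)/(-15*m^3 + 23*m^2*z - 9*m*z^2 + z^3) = (z - 8)/(-m + z)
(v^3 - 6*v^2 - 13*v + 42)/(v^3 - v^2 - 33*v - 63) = (v - 2)/(v + 3)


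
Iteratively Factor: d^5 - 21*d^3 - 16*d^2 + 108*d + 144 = (d + 2)*(d^4 - 2*d^3 - 17*d^2 + 18*d + 72) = (d + 2)*(d + 3)*(d^3 - 5*d^2 - 2*d + 24) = (d - 3)*(d + 2)*(d + 3)*(d^2 - 2*d - 8) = (d - 3)*(d + 2)^2*(d + 3)*(d - 4)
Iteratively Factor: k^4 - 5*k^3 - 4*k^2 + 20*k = (k - 5)*(k^3 - 4*k) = (k - 5)*(k + 2)*(k^2 - 2*k) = (k - 5)*(k - 2)*(k + 2)*(k)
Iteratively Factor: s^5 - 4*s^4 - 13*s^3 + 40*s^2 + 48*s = (s + 1)*(s^4 - 5*s^3 - 8*s^2 + 48*s) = (s + 1)*(s + 3)*(s^3 - 8*s^2 + 16*s) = (s - 4)*(s + 1)*(s + 3)*(s^2 - 4*s) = s*(s - 4)*(s + 1)*(s + 3)*(s - 4)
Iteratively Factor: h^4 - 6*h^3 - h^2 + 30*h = (h - 5)*(h^3 - h^2 - 6*h) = (h - 5)*(h - 3)*(h^2 + 2*h) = h*(h - 5)*(h - 3)*(h + 2)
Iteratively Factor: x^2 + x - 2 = (x + 2)*(x - 1)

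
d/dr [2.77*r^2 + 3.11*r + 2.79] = 5.54*r + 3.11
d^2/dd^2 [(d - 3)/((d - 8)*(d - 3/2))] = 4*(4*d^3 - 36*d^2 + 198*d - 483)/(8*d^6 - 228*d^5 + 2454*d^4 - 12331*d^3 + 29448*d^2 - 32832*d + 13824)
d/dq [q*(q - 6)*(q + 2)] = 3*q^2 - 8*q - 12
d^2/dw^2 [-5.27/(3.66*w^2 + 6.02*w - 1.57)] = (141.189624*w^2 + 232.229928*w - 5.27*(7.32*w + 6.02)*(14.64*w + 12.04) - 60.564948)/(3.66*w^2 + 6.02*w - 1.57)^3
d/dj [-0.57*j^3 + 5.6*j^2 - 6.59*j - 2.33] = -1.71*j^2 + 11.2*j - 6.59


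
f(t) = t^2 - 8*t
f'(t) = 2*t - 8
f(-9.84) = 175.55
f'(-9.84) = -27.68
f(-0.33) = 2.75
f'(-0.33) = -8.66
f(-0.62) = 5.34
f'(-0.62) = -9.24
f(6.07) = -11.72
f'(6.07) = 4.14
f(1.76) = -10.98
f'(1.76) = -4.48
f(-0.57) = 4.88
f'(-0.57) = -9.14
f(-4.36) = 53.89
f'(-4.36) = -16.72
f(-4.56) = 57.27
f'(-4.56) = -17.12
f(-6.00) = 84.00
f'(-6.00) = -20.00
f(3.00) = -15.00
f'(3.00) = -2.00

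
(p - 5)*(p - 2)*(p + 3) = p^3 - 4*p^2 - 11*p + 30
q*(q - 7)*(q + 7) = q^3 - 49*q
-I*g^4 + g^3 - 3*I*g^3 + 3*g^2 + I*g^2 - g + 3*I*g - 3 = (g - 1)*(g + 1)*(g + 3)*(-I*g + 1)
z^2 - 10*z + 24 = (z - 6)*(z - 4)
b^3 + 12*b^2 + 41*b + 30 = (b + 1)*(b + 5)*(b + 6)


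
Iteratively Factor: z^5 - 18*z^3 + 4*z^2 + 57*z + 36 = (z + 1)*(z^4 - z^3 - 17*z^2 + 21*z + 36) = (z + 1)^2*(z^3 - 2*z^2 - 15*z + 36) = (z - 3)*(z + 1)^2*(z^2 + z - 12) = (z - 3)*(z + 1)^2*(z + 4)*(z - 3)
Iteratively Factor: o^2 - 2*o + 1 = (o - 1)*(o - 1)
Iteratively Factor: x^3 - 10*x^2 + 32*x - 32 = (x - 4)*(x^2 - 6*x + 8) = (x - 4)*(x - 2)*(x - 4)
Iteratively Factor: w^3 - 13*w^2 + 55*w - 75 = (w - 5)*(w^2 - 8*w + 15) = (w - 5)*(w - 3)*(w - 5)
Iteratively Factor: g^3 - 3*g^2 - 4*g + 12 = (g - 3)*(g^2 - 4) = (g - 3)*(g - 2)*(g + 2)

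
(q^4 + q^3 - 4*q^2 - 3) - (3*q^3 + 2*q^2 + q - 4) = q^4 - 2*q^3 - 6*q^2 - q + 1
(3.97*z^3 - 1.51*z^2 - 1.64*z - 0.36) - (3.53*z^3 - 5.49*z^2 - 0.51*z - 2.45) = 0.44*z^3 + 3.98*z^2 - 1.13*z + 2.09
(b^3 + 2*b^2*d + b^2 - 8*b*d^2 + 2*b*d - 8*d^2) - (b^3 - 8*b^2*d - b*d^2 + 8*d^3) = 10*b^2*d + b^2 - 7*b*d^2 + 2*b*d - 8*d^3 - 8*d^2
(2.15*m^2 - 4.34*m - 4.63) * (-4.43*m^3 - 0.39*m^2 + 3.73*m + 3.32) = -9.5245*m^5 + 18.3877*m^4 + 30.223*m^3 - 7.2445*m^2 - 31.6787*m - 15.3716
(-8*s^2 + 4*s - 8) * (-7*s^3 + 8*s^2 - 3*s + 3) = 56*s^5 - 92*s^4 + 112*s^3 - 100*s^2 + 36*s - 24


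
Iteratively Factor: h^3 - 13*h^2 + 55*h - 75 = (h - 5)*(h^2 - 8*h + 15) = (h - 5)^2*(h - 3)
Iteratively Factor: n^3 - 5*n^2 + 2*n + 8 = (n - 4)*(n^2 - n - 2) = (n - 4)*(n + 1)*(n - 2)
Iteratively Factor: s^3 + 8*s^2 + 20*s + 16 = (s + 4)*(s^2 + 4*s + 4) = (s + 2)*(s + 4)*(s + 2)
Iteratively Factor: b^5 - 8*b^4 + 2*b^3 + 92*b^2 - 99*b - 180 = (b + 3)*(b^4 - 11*b^3 + 35*b^2 - 13*b - 60) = (b - 3)*(b + 3)*(b^3 - 8*b^2 + 11*b + 20) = (b - 3)*(b + 1)*(b + 3)*(b^2 - 9*b + 20) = (b - 4)*(b - 3)*(b + 1)*(b + 3)*(b - 5)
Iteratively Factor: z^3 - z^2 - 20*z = (z + 4)*(z^2 - 5*z) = (z - 5)*(z + 4)*(z)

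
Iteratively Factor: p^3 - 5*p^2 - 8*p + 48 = (p - 4)*(p^2 - p - 12) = (p - 4)*(p + 3)*(p - 4)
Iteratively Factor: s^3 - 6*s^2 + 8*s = (s - 2)*(s^2 - 4*s) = s*(s - 2)*(s - 4)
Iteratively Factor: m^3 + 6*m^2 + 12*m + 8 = (m + 2)*(m^2 + 4*m + 4) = (m + 2)^2*(m + 2)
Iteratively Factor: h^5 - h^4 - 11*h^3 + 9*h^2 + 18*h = (h + 3)*(h^4 - 4*h^3 + h^2 + 6*h) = h*(h + 3)*(h^3 - 4*h^2 + h + 6) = h*(h - 3)*(h + 3)*(h^2 - h - 2) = h*(h - 3)*(h - 2)*(h + 3)*(h + 1)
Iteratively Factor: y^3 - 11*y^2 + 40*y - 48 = (y - 4)*(y^2 - 7*y + 12) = (y - 4)^2*(y - 3)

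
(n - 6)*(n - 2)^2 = n^3 - 10*n^2 + 28*n - 24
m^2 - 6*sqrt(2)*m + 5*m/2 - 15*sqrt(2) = (m + 5/2)*(m - 6*sqrt(2))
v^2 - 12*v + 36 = (v - 6)^2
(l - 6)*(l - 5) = l^2 - 11*l + 30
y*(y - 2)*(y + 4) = y^3 + 2*y^2 - 8*y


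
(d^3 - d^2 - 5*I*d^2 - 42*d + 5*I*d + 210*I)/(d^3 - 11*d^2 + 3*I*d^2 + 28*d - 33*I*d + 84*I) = (d^2 + d*(6 - 5*I) - 30*I)/(d^2 + d*(-4 + 3*I) - 12*I)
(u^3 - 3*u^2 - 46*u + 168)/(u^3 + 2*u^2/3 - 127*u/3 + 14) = 3*(u - 4)/(3*u - 1)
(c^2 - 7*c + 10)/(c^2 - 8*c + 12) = (c - 5)/(c - 6)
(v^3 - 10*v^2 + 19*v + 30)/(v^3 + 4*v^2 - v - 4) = (v^2 - 11*v + 30)/(v^2 + 3*v - 4)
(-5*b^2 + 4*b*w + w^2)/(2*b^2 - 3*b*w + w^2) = (5*b + w)/(-2*b + w)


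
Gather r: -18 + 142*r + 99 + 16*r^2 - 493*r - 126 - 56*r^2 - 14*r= -40*r^2 - 365*r - 45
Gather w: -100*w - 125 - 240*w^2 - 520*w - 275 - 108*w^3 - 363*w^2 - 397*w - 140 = -108*w^3 - 603*w^2 - 1017*w - 540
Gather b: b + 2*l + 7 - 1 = b + 2*l + 6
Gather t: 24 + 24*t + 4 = 24*t + 28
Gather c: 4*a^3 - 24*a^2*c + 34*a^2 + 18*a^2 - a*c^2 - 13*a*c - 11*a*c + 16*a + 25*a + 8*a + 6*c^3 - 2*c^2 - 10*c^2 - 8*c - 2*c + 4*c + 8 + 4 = 4*a^3 + 52*a^2 + 49*a + 6*c^3 + c^2*(-a - 12) + c*(-24*a^2 - 24*a - 6) + 12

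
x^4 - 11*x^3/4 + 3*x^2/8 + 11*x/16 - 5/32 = (x - 5/2)*(x - 1/2)*(x - 1/4)*(x + 1/2)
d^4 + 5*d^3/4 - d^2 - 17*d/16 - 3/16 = (d - 1)*(d + 1/4)*(d + 1/2)*(d + 3/2)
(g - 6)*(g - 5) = g^2 - 11*g + 30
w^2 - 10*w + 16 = (w - 8)*(w - 2)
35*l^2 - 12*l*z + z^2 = (-7*l + z)*(-5*l + z)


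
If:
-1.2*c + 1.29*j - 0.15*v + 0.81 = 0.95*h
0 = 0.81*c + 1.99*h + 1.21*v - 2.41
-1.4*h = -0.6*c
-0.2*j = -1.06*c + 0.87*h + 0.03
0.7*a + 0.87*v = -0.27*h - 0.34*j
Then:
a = -2.39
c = -0.10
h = -0.04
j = -0.51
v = 2.14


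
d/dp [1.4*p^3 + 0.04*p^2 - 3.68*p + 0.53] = 4.2*p^2 + 0.08*p - 3.68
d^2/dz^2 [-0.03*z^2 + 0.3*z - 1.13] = -0.0600000000000000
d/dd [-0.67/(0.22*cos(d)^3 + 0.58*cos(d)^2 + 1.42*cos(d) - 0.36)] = (0.4422*sin(d)^2 - 0.7772*cos(d) - 1.3936)*sin(d)/(0.22*cos(d)^3 + 0.58*cos(d)^2 + 1.42*cos(d) - 0.36)^2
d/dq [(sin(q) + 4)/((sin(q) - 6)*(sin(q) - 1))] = (-8*sin(q) + cos(q)^2 + 33)*cos(q)/((sin(q) - 6)^2*(sin(q) - 1)^2)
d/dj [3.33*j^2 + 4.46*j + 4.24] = 6.66*j + 4.46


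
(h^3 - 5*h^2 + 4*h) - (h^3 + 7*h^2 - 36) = -12*h^2 + 4*h + 36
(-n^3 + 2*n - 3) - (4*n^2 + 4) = -n^3 - 4*n^2 + 2*n - 7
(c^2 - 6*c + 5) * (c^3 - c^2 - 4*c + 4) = c^5 - 7*c^4 + 7*c^3 + 23*c^2 - 44*c + 20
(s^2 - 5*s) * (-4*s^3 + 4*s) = -4*s^5 + 20*s^4 + 4*s^3 - 20*s^2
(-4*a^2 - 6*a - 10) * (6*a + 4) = -24*a^3 - 52*a^2 - 84*a - 40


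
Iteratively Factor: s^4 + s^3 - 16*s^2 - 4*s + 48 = (s + 4)*(s^3 - 3*s^2 - 4*s + 12) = (s - 2)*(s + 4)*(s^2 - s - 6) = (s - 3)*(s - 2)*(s + 4)*(s + 2)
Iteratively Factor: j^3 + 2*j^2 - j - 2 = (j - 1)*(j^2 + 3*j + 2) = (j - 1)*(j + 2)*(j + 1)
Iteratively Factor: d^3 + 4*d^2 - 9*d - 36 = (d + 4)*(d^2 - 9) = (d - 3)*(d + 4)*(d + 3)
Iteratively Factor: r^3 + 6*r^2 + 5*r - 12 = (r + 4)*(r^2 + 2*r - 3) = (r - 1)*(r + 4)*(r + 3)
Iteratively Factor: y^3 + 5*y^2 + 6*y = (y)*(y^2 + 5*y + 6) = y*(y + 3)*(y + 2)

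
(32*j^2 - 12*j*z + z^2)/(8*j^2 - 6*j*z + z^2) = (-8*j + z)/(-2*j + z)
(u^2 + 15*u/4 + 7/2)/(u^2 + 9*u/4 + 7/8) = 2*(u + 2)/(2*u + 1)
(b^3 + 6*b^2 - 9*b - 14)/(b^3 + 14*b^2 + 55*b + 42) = (b - 2)/(b + 6)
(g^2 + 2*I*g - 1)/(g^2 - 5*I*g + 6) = (g + I)/(g - 6*I)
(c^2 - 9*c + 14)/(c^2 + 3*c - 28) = (c^2 - 9*c + 14)/(c^2 + 3*c - 28)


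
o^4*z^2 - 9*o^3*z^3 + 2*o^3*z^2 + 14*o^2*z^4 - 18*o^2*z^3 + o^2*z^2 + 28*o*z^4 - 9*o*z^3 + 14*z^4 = (o - 7*z)*(o - 2*z)*(o*z + z)^2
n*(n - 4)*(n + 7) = n^3 + 3*n^2 - 28*n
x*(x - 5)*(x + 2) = x^3 - 3*x^2 - 10*x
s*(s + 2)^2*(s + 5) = s^4 + 9*s^3 + 24*s^2 + 20*s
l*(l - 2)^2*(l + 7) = l^4 + 3*l^3 - 24*l^2 + 28*l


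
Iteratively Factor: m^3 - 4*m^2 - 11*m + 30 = (m - 2)*(m^2 - 2*m - 15) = (m - 5)*(m - 2)*(m + 3)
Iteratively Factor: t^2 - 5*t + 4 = (t - 4)*(t - 1)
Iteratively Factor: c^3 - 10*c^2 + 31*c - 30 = (c - 3)*(c^2 - 7*c + 10) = (c - 5)*(c - 3)*(c - 2)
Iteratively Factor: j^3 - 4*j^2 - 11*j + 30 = (j + 3)*(j^2 - 7*j + 10) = (j - 2)*(j + 3)*(j - 5)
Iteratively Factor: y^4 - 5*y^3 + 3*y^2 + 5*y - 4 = (y - 1)*(y^3 - 4*y^2 - y + 4) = (y - 4)*(y - 1)*(y^2 - 1) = (y - 4)*(y - 1)^2*(y + 1)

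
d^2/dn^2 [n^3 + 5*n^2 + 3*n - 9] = 6*n + 10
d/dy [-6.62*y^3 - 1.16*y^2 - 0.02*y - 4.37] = -19.86*y^2 - 2.32*y - 0.02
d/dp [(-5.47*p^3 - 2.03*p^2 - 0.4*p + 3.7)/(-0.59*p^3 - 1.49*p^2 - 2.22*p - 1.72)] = (6.9526*p^4 + 23.8148*p^3 + 38.6848*p^2 + 18.0092*p + 8.902)/(0.3481*p^6 + 1.7582*p^5 + 4.8397*p^4 + 8.6452*p^3 + 10.054*p^2 + 7.6368*p + 2.9584)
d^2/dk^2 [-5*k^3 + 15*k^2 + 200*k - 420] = 30 - 30*k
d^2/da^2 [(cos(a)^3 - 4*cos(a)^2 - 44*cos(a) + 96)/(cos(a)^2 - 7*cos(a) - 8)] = -(sin(a)^4 + 10*sin(a)^2 + 73*cos(a)/4 + 3*cos(3*a)/4 + 19)/(cos(a) + 1)^3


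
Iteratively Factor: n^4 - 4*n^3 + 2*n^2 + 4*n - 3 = (n - 1)*(n^3 - 3*n^2 - n + 3) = (n - 3)*(n - 1)*(n^2 - 1) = (n - 3)*(n - 1)*(n + 1)*(n - 1)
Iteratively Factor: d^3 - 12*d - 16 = (d + 2)*(d^2 - 2*d - 8) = (d + 2)^2*(d - 4)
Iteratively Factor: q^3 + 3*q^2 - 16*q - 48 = (q + 3)*(q^2 - 16) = (q + 3)*(q + 4)*(q - 4)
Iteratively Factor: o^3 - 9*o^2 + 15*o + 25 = (o - 5)*(o^2 - 4*o - 5) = (o - 5)^2*(o + 1)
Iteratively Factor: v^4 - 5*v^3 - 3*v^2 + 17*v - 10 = (v - 5)*(v^3 - 3*v + 2) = (v - 5)*(v - 1)*(v^2 + v - 2) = (v - 5)*(v - 1)^2*(v + 2)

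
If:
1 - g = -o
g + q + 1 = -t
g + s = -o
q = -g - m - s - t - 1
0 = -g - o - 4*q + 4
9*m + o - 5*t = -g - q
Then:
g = -5/44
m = -27/22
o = -49/44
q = 115/88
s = 27/22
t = -193/88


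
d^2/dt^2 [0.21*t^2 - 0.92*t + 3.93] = 0.420000000000000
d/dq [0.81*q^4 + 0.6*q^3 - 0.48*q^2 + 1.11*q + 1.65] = 3.24*q^3 + 1.8*q^2 - 0.96*q + 1.11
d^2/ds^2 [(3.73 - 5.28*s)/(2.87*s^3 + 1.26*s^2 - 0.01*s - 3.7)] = (-260.944992*s^5 + 254.122428*s^4 + 198.746688*s^3 - 637.931658*s^2 + 89.679072*s + 35.169986)/(23.639903*s^9 + 31.135482*s^8 + 13.422129*s^7 - 89.646186*s^6 - 80.326407*s^5 - 16.984842*s^4 + 118.150619*s^3 + 51.74709*s^2 - 0.4107*s - 50.653)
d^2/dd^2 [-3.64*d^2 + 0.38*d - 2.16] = -7.28000000000000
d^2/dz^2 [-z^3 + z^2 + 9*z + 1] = 2 - 6*z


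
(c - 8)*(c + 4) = c^2 - 4*c - 32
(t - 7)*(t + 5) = t^2 - 2*t - 35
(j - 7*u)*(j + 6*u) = j^2 - j*u - 42*u^2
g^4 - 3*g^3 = g^3*(g - 3)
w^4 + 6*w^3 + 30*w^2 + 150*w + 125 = (w + 1)*(w + 5)*(w - 5*I)*(w + 5*I)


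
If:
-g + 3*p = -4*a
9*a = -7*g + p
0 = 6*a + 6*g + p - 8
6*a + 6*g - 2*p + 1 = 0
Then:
No Solution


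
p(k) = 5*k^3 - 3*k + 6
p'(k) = 15*k^2 - 3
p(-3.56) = -208.91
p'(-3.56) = 187.10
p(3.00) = 132.00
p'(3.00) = 132.00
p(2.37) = 65.45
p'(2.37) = 81.25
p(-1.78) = -16.86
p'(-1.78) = 44.53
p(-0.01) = 6.03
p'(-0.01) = -3.00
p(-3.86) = -269.98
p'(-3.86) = 220.49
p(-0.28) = 6.73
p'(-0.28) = -1.82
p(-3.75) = -246.42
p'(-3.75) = 207.94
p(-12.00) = -8598.00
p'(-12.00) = 2157.00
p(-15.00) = -16824.00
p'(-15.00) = 3372.00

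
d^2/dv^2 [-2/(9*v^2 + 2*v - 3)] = 4*(81*v^2 + 18*v - 4*(9*v + 1)^2 - 27)/(9*v^2 + 2*v - 3)^3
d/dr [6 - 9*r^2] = -18*r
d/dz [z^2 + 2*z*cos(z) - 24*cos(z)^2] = -2*z*sin(z) + 2*z + 24*sin(2*z) + 2*cos(z)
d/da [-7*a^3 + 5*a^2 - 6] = a*(10 - 21*a)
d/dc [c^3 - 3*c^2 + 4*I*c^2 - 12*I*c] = 3*c^2 + c*(-6 + 8*I) - 12*I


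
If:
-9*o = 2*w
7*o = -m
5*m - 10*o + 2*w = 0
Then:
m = 0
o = 0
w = 0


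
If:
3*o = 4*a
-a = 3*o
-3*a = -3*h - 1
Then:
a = 0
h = -1/3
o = 0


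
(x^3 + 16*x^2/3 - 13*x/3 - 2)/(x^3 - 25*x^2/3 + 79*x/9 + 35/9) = 3*(x^2 + 5*x - 6)/(3*x^2 - 26*x + 35)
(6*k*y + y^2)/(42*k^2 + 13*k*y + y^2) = y/(7*k + y)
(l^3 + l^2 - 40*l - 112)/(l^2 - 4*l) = (l^3 + l^2 - 40*l - 112)/(l*(l - 4))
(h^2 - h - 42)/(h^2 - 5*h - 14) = (h + 6)/(h + 2)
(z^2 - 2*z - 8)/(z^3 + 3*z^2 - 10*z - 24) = (z - 4)/(z^2 + z - 12)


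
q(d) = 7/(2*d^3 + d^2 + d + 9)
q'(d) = 7*(-6*d^2 - 2*d - 1)/(2*d^3 + d^2 + d + 9)^2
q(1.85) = 0.26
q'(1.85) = -0.24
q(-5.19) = -0.03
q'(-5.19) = -0.02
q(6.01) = 0.01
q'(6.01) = -0.01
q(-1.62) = 4.66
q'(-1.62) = -41.94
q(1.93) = 0.24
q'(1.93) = -0.23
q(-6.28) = -0.02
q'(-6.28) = -0.01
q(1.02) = 0.53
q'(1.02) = -0.37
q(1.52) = 0.35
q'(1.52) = -0.32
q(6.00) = 0.01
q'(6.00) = -0.00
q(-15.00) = 0.00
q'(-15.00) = 0.00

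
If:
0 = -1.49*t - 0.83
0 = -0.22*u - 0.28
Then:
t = -0.56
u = -1.27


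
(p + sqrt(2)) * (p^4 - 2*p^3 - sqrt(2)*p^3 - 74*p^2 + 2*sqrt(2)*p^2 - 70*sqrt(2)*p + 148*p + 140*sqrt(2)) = p^5 - 2*p^4 - 76*p^3 - 144*sqrt(2)*p^2 + 152*p^2 - 140*p + 288*sqrt(2)*p + 280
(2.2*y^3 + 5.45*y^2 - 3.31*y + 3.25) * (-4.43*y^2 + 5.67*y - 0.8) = -9.746*y^5 - 11.6695*y^4 + 43.8048*y^3 - 37.5252*y^2 + 21.0755*y - 2.6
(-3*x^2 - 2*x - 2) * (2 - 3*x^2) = 9*x^4 + 6*x^3 - 4*x - 4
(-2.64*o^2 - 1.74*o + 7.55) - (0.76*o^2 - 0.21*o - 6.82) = -3.4*o^2 - 1.53*o + 14.37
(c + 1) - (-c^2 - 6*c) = c^2 + 7*c + 1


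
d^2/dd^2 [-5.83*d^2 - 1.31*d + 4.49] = -11.6600000000000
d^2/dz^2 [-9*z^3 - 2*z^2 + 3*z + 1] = -54*z - 4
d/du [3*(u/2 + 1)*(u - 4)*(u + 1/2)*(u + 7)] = 6*u^3 + 99*u^2/4 - 117*u/2 - 201/2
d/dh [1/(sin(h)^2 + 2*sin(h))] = -2*(sin(h) + 1)*cos(h)/((sin(h) + 2)^2*sin(h)^2)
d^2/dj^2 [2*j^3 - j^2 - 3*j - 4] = 12*j - 2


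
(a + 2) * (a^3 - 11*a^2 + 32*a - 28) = a^4 - 9*a^3 + 10*a^2 + 36*a - 56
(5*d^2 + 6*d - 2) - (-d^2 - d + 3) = 6*d^2 + 7*d - 5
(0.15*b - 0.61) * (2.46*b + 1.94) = 0.369*b^2 - 1.2096*b - 1.1834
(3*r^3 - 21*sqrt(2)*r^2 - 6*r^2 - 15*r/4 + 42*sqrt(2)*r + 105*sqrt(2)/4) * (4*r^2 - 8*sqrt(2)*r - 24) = 12*r^5 - 108*sqrt(2)*r^4 - 24*r^4 + 249*r^3 + 216*sqrt(2)*r^3 - 528*r^2 + 639*sqrt(2)*r^2 - 1008*sqrt(2)*r - 330*r - 630*sqrt(2)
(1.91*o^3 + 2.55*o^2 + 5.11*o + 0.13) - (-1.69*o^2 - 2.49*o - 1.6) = 1.91*o^3 + 4.24*o^2 + 7.6*o + 1.73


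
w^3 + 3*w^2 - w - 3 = (w - 1)*(w + 1)*(w + 3)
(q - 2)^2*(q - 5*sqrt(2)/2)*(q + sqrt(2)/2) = q^4 - 4*q^3 - 2*sqrt(2)*q^3 + 3*q^2/2 + 8*sqrt(2)*q^2 - 8*sqrt(2)*q + 10*q - 10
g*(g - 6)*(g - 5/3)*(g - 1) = g^4 - 26*g^3/3 + 53*g^2/3 - 10*g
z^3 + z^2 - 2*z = z*(z - 1)*(z + 2)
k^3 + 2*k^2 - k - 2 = (k - 1)*(k + 1)*(k + 2)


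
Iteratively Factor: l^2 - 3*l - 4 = (l - 4)*(l + 1)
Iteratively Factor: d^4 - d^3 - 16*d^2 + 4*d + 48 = (d + 2)*(d^3 - 3*d^2 - 10*d + 24) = (d - 2)*(d + 2)*(d^2 - d - 12) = (d - 4)*(d - 2)*(d + 2)*(d + 3)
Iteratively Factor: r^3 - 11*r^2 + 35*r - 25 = (r - 1)*(r^2 - 10*r + 25) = (r - 5)*(r - 1)*(r - 5)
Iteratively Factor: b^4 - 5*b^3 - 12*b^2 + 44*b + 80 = (b - 4)*(b^3 - b^2 - 16*b - 20) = (b - 5)*(b - 4)*(b^2 + 4*b + 4) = (b - 5)*(b - 4)*(b + 2)*(b + 2)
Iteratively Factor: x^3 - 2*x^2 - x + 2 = (x - 1)*(x^2 - x - 2) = (x - 1)*(x + 1)*(x - 2)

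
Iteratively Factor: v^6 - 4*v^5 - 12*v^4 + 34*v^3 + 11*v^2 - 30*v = (v + 3)*(v^5 - 7*v^4 + 9*v^3 + 7*v^2 - 10*v) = (v + 1)*(v + 3)*(v^4 - 8*v^3 + 17*v^2 - 10*v) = (v - 2)*(v + 1)*(v + 3)*(v^3 - 6*v^2 + 5*v) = v*(v - 2)*(v + 1)*(v + 3)*(v^2 - 6*v + 5) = v*(v - 2)*(v - 1)*(v + 1)*(v + 3)*(v - 5)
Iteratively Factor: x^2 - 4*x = (x)*(x - 4)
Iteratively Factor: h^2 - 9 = (h - 3)*(h + 3)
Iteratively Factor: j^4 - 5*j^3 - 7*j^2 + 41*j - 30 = (j + 3)*(j^3 - 8*j^2 + 17*j - 10) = (j - 5)*(j + 3)*(j^2 - 3*j + 2) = (j - 5)*(j - 2)*(j + 3)*(j - 1)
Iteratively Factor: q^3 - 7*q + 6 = (q + 3)*(q^2 - 3*q + 2) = (q - 1)*(q + 3)*(q - 2)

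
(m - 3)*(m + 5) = m^2 + 2*m - 15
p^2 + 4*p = p*(p + 4)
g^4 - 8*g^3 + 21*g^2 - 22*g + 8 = (g - 4)*(g - 2)*(g - 1)^2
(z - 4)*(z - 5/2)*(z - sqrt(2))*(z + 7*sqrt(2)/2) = z^4 - 13*z^3/2 + 5*sqrt(2)*z^3/2 - 65*sqrt(2)*z^2/4 + 3*z^2 + 25*sqrt(2)*z + 91*z/2 - 70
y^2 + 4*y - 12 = (y - 2)*(y + 6)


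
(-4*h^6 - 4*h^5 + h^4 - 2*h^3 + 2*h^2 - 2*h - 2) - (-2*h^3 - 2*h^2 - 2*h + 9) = -4*h^6 - 4*h^5 + h^4 + 4*h^2 - 11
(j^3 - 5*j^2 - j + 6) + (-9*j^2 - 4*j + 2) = j^3 - 14*j^2 - 5*j + 8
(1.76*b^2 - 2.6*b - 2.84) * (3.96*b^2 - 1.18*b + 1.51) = 6.9696*b^4 - 12.3728*b^3 - 5.5208*b^2 - 0.574800000000001*b - 4.2884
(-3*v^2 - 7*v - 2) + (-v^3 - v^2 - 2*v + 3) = -v^3 - 4*v^2 - 9*v + 1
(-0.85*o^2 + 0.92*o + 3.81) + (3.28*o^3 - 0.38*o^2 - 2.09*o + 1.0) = 3.28*o^3 - 1.23*o^2 - 1.17*o + 4.81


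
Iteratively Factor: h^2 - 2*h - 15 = (h + 3)*(h - 5)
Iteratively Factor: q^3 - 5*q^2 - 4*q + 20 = (q - 5)*(q^2 - 4) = (q - 5)*(q + 2)*(q - 2)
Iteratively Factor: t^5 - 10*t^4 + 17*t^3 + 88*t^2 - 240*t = (t)*(t^4 - 10*t^3 + 17*t^2 + 88*t - 240) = t*(t - 4)*(t^3 - 6*t^2 - 7*t + 60) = t*(t - 4)^2*(t^2 - 2*t - 15) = t*(t - 5)*(t - 4)^2*(t + 3)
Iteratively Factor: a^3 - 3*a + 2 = (a - 1)*(a^2 + a - 2) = (a - 1)^2*(a + 2)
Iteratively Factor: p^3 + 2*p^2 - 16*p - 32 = (p - 4)*(p^2 + 6*p + 8) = (p - 4)*(p + 2)*(p + 4)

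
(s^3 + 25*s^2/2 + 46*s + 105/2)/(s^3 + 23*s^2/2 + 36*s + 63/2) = (2*s + 5)/(2*s + 3)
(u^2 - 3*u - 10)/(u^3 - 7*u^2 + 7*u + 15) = (u + 2)/(u^2 - 2*u - 3)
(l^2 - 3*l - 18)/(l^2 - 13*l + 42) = (l + 3)/(l - 7)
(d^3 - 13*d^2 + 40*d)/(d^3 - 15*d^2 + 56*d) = (d - 5)/(d - 7)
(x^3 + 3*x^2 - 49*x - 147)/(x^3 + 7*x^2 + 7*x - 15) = (x^2 - 49)/(x^2 + 4*x - 5)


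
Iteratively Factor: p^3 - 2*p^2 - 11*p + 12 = (p - 4)*(p^2 + 2*p - 3) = (p - 4)*(p + 3)*(p - 1)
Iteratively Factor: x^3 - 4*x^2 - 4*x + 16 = (x + 2)*(x^2 - 6*x + 8) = (x - 4)*(x + 2)*(x - 2)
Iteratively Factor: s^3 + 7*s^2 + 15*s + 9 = (s + 3)*(s^2 + 4*s + 3) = (s + 3)^2*(s + 1)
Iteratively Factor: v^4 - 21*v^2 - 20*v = (v + 4)*(v^3 - 4*v^2 - 5*v) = (v + 1)*(v + 4)*(v^2 - 5*v) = (v - 5)*(v + 1)*(v + 4)*(v)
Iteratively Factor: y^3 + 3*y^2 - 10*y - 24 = (y + 2)*(y^2 + y - 12) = (y + 2)*(y + 4)*(y - 3)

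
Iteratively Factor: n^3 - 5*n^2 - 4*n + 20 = (n - 5)*(n^2 - 4) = (n - 5)*(n - 2)*(n + 2)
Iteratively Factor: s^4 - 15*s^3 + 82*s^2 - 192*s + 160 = (s - 4)*(s^3 - 11*s^2 + 38*s - 40) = (s - 4)^2*(s^2 - 7*s + 10) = (s - 4)^2*(s - 2)*(s - 5)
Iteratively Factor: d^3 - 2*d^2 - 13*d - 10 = (d - 5)*(d^2 + 3*d + 2) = (d - 5)*(d + 2)*(d + 1)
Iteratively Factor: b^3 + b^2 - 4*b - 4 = (b + 2)*(b^2 - b - 2) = (b + 1)*(b + 2)*(b - 2)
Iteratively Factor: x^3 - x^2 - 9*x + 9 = (x - 1)*(x^2 - 9) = (x - 3)*(x - 1)*(x + 3)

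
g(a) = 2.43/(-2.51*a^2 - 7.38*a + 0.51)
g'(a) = 2.43*(5.02*a + 7.38)/(-2.51*a^2 - 7.38*a + 0.51)^2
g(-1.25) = 0.42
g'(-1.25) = 0.08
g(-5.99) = -0.05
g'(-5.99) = -0.03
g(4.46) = -0.03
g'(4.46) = 0.01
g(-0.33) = 0.91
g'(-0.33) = 1.95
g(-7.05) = -0.03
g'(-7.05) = -0.01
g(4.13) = -0.03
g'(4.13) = 0.01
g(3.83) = -0.04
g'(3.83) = 0.02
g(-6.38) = -0.04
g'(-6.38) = -0.02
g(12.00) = -0.01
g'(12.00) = 0.00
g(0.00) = 4.76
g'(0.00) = 68.95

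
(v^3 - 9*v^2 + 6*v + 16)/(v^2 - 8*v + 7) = (v^3 - 9*v^2 + 6*v + 16)/(v^2 - 8*v + 7)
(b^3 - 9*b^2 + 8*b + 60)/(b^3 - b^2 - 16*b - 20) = (b - 6)/(b + 2)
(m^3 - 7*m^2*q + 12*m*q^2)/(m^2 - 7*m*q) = (m^2 - 7*m*q + 12*q^2)/(m - 7*q)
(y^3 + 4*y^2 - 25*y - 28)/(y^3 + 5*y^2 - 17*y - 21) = (y - 4)/(y - 3)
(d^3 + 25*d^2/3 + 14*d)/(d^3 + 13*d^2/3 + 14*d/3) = (d + 6)/(d + 2)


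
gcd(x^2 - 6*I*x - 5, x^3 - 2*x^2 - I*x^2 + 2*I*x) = x - I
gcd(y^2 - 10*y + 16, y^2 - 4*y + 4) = y - 2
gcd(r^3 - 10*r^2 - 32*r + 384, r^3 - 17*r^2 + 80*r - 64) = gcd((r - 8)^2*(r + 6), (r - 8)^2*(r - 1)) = r^2 - 16*r + 64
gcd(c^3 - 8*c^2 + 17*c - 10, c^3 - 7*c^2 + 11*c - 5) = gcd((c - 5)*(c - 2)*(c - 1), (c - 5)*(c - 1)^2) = c^2 - 6*c + 5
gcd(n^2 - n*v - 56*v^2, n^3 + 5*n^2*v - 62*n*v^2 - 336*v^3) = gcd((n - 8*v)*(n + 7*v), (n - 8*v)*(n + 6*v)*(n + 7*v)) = -n^2 + n*v + 56*v^2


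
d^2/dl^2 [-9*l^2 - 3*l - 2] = -18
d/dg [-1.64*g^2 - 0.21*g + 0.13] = -3.28*g - 0.21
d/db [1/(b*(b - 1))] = (1 - 2*b)/(b^2*(b^2 - 2*b + 1))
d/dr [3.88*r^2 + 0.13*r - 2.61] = 7.76*r + 0.13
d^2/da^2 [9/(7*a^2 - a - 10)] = 18*(49*a^2 - 7*a - (14*a - 1)^2 - 70)/(-7*a^2 + a + 10)^3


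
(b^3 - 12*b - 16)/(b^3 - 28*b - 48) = (-b^3 + 12*b + 16)/(-b^3 + 28*b + 48)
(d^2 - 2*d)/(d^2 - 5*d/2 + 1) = 2*d/(2*d - 1)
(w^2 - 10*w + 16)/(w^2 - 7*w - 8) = (w - 2)/(w + 1)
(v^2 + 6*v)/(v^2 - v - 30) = v*(v + 6)/(v^2 - v - 30)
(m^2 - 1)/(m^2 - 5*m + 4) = (m + 1)/(m - 4)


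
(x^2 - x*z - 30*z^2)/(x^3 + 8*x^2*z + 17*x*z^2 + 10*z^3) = (x - 6*z)/(x^2 + 3*x*z + 2*z^2)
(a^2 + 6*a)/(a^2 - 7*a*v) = (a + 6)/(a - 7*v)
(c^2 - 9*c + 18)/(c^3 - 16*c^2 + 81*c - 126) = 1/(c - 7)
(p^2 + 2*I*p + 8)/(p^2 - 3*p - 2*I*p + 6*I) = (p + 4*I)/(p - 3)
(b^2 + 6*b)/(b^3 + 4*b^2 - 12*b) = 1/(b - 2)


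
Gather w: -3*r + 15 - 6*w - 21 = -3*r - 6*w - 6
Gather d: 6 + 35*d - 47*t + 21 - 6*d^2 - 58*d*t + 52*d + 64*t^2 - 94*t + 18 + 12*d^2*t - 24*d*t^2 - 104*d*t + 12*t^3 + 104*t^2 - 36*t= d^2*(12*t - 6) + d*(-24*t^2 - 162*t + 87) + 12*t^3 + 168*t^2 - 177*t + 45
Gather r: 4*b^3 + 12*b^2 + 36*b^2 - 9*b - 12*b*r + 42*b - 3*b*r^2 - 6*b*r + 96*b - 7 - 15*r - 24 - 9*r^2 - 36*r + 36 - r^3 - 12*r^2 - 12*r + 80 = 4*b^3 + 48*b^2 + 129*b - r^3 + r^2*(-3*b - 21) + r*(-18*b - 63) + 85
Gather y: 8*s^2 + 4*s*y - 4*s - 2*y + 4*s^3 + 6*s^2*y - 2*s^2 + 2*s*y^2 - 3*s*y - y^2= 4*s^3 + 6*s^2 - 4*s + y^2*(2*s - 1) + y*(6*s^2 + s - 2)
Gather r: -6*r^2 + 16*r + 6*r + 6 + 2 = -6*r^2 + 22*r + 8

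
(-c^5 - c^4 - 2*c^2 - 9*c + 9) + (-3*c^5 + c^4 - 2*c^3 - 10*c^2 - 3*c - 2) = -4*c^5 - 2*c^3 - 12*c^2 - 12*c + 7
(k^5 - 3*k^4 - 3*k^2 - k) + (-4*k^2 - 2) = k^5 - 3*k^4 - 7*k^2 - k - 2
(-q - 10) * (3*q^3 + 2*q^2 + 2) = -3*q^4 - 32*q^3 - 20*q^2 - 2*q - 20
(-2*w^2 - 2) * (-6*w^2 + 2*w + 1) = 12*w^4 - 4*w^3 + 10*w^2 - 4*w - 2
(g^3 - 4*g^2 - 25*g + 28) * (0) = 0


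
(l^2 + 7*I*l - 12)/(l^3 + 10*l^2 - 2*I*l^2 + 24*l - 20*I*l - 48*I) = (l^2 + 7*I*l - 12)/(l^3 + l^2*(10 - 2*I) + l*(24 - 20*I) - 48*I)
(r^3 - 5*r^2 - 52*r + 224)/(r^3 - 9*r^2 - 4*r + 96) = (r + 7)/(r + 3)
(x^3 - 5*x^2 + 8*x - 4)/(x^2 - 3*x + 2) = x - 2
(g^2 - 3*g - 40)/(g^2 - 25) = (g - 8)/(g - 5)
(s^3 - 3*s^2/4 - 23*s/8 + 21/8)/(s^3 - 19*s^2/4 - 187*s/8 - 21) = (2*s^2 - 5*s + 3)/(2*s^2 - 13*s - 24)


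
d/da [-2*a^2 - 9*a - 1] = -4*a - 9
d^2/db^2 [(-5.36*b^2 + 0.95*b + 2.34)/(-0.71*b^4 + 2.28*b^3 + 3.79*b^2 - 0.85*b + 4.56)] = (16.211856*b^8 - 57.807348*b^7 + 85.5871760000001*b^6 + 60.52989*b^5 + 400.36569*b^4 - 1167.30507*b^3 - 702.652716*b^2 + 289.710612*b + 293.043324)/(0.357911*b^12 - 3.448044*b^11 + 5.340975*b^10 + 26.244615*b^9 - 43.662243*b^8 - 54.427746*b^7 - 6.32198199999998*b^6 - 221.248437*b^5 - 107.401665*b^4 - 53.473859*b^3 - 246.307032*b^2 + 53.02368*b - 94.818816)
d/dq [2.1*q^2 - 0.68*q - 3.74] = 4.2*q - 0.68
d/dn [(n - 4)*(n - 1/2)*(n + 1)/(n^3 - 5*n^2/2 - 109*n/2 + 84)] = 2*(2*n^4 - 208*n^3 + 861*n^2 - 1156*n - 202)/(4*n^6 - 20*n^5 - 411*n^4 + 1762*n^3 + 10201*n^2 - 36624*n + 28224)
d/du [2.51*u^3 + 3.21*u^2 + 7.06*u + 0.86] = 7.53*u^2 + 6.42*u + 7.06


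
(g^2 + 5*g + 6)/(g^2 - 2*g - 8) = (g + 3)/(g - 4)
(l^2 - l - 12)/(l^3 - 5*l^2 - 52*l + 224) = (l + 3)/(l^2 - l - 56)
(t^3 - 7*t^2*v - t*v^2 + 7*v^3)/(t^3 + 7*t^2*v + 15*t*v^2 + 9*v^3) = (t^2 - 8*t*v + 7*v^2)/(t^2 + 6*t*v + 9*v^2)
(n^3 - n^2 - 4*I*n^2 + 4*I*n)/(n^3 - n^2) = (n - 4*I)/n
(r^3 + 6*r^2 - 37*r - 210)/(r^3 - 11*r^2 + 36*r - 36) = (r^2 + 12*r + 35)/(r^2 - 5*r + 6)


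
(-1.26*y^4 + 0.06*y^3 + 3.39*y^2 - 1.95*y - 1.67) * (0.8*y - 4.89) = -1.008*y^5 + 6.2094*y^4 + 2.4186*y^3 - 18.1371*y^2 + 8.1995*y + 8.1663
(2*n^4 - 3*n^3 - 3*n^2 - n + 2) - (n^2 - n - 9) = 2*n^4 - 3*n^3 - 4*n^2 + 11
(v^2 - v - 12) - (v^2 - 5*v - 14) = 4*v + 2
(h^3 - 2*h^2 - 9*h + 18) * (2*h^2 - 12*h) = 2*h^5 - 16*h^4 + 6*h^3 + 144*h^2 - 216*h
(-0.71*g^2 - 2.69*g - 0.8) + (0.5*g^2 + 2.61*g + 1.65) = -0.21*g^2 - 0.0800000000000001*g + 0.85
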